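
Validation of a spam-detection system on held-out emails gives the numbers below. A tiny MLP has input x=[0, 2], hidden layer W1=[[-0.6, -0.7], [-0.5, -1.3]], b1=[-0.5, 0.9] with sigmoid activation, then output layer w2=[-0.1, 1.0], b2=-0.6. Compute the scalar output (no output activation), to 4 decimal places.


z1[0] = (-0.6)·(0) + (-0.7)·(2) - 0.5 = -1.9
z1[1] = (-0.5)·(0) + (-1.3)·(2) + 0.9 = -1.7
h = sigmoid(z1) = [0.1301, 0.1545]
output = (-0.1)·(0.1301) + (1.0)·(0.1545) - 0.6 = -0.4585

-0.4585


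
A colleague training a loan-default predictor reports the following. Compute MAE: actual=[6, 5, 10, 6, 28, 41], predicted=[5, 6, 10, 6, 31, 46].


Absolute errors: |6-5|=1, |5-6|=1, |10-10|=0, |6-6|=0, |28-31|=3, |41-46|=5
Sum = 10
MAE = 10/6 = 5/3

5/3


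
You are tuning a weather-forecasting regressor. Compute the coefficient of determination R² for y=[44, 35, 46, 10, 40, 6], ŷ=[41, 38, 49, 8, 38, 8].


ȳ = 30.1667
SS_res = Σ(y-ŷ)² = 39
SS_tot = Σ(y-ȳ)² = 1552.83
R² = 1 - SS_res/SS_tot = 1 - 0.0251 = 0.9749

0.9749


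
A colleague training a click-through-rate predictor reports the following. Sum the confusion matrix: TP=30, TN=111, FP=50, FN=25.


Total = TP + TN + FP + FN
= 30 + 111 + 50 + 25
= 216
(Predicted positive: 80, predicted negative: 136)

216


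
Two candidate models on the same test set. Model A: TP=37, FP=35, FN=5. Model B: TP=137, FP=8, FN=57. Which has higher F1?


Model A: P=37/72=0.5139, R=37/42=0.881, F1=2PR/(P+R)=2TP/(2TP+FP+FN)=74/114=0.6491
Model B: P=137/145=0.9448, R=137/194=0.7062, F1=2PR/(P+R)=2TP/(2TP+FP+FN)=274/339=0.8083
0.6491 < 0.8083 → Model B

Model B


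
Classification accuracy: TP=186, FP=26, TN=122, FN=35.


Accuracy = (TP+TN)/(TP+TN+FP+FN)
= (186+122)/(369)
= 308/369 = 83.47%

83.47%


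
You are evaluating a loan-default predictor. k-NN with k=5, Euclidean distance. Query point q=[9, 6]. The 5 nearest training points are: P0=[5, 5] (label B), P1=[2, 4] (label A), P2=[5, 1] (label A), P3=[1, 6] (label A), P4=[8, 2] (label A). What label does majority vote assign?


d(q,P0) = 4.1231  (label B)
d(q,P1) = 7.2801  (label A)
d(q,P2) = 6.4031  (label A)
d(q,P3) = 8.0  (label A)
d(q,P4) = 4.1231  (label A)
Votes: A=4, B=1
Majority → A

A


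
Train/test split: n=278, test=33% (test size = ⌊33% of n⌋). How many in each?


Test = ⌊278·33/100⌋ = 91
Train = 278 - 91 = 187

Train: 187, Test: 91


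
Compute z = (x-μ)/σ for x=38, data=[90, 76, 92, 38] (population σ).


μ = 74, σ = 21.6795
z = (38 - 74)/21.6795 = -1.6606

-1.6606


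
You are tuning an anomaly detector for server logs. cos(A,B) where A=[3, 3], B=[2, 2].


A·B = 3·2 + 3·2 = 12
‖A‖ = √18 = 4.2426, ‖B‖ = √8 = 2.8284
cos = 12/(√18·√8) = 12/√144 = 1.0

1.0


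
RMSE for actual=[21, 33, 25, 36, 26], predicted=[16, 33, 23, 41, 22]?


MSE = 70/5 = 14
RMSE = √(70/5) = 3.7417

3.7417


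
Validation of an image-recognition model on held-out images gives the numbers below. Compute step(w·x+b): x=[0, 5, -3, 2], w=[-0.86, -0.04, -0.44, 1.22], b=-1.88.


z = (0)·(-0.86) + (5)·(-0.04) + (-3)·(-0.44) + (2)·(1.22) - 1.88
  = 1.68
step(z) = 1 (z≥0)

1


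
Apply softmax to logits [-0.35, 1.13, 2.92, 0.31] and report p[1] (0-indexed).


Exponentials: e^-0.35=0.7047, e^1.13=3.0957, e^2.92=18.5413, e^0.31=1.3634
Sum = 23.7051
Softmax = [0.0297, 0.1306, 0.7822, 0.0575]
p[1] = 3.0957/23.7051 = 0.1306

0.1306


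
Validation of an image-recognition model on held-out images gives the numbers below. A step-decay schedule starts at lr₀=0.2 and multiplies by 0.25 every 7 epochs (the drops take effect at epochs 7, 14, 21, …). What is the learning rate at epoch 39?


n_drops = ⌊39/7⌋ = 5
lr = 0.2·0.25^5 = 0.2·0.0009765625 = 0.0001953125

0.0001953125


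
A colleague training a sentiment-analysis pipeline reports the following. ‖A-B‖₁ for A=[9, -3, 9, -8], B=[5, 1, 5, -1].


d = |9-5| + |-3-1| + |9-5| + |-8+ 1|
  = 4 + 4 + 4 + 7
  = 19

19


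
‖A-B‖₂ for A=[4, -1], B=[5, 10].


d = √((4-5)² + (-1-10)²)
  = √(1 + 121)
  = √122 = 11.0454

11.0454


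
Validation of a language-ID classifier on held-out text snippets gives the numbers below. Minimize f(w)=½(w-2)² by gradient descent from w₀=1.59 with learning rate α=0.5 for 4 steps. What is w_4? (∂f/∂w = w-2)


step 1: grad = 1.59-2 = -0.41; w = 1.59 - 0.5·(-0.41) = 1.795
step 2: grad = 1.795-2 = -0.205; w = 1.795 - 0.5·(-0.205) = 1.8975
step 3: grad = 1.8975-2 = -0.1025; w = 1.8975 - 0.5·(-0.1025) = 1.94875
step 4: grad = 1.94875-2 = -0.05125; w = 1.94875 - 0.5·(-0.05125) = 1.974375

1.974375


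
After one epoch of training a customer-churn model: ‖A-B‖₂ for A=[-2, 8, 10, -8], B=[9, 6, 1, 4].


d = √((-2-9)² + (8-6)² + (10-1)² + (-8-4)²)
  = √(121 + 4 + 81 + 144)
  = √350 = 18.7083

18.7083


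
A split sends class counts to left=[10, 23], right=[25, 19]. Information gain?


Parent = [35, 42], H_parent = 0.994
H_left = 0.885 (n=33), H_right = 0.9865 (n=44)
H_children = (33/77)·0.885 + (44/77)·0.9865 = 0.943
IG = 0.994 - 0.943 = 0.051

0.051


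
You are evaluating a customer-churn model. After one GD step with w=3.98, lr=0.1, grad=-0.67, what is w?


w_new = w - α·∇
= 3.98 - 0.1·-0.67
= 3.98 + 0.067
= 4.047

4.047


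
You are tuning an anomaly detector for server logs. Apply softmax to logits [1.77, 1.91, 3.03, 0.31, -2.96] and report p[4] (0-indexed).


Exponentials: e^1.77=5.8709, e^1.91=6.7531, e^3.03=20.6972, e^0.31=1.3634, e^-2.96=0.0518
Sum = 34.7364
Softmax = [0.169, 0.1944, 0.5958, 0.0393, 0.0015]
p[4] = 0.0518/34.7364 = 0.0015

0.0015


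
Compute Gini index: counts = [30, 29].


Probabilities: [30/59, 29/59] ≈ [0.5085, 0.4915]
Σpᵢ² = (900 + 841)/59² = 1741/3481
Gini = 1 - Σpᵢ² = 1 - 1741/3481 = 0.4999

0.4999


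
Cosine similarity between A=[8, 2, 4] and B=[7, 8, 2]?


A·B = 8·7 + 2·8 + 4·2 = 80
‖A‖ = √84 = 9.1652, ‖B‖ = √117 = 10.8167
cos = 80/(√84·√117) = 80/√9828 = 0.807

0.807


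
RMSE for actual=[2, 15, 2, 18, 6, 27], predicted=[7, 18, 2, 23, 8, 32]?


MSE = 88/6 = 14.6667
RMSE = √(88/6) = 3.8297

3.8297


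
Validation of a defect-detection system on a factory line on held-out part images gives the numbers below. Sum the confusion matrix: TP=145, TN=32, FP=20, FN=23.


Total = TP + TN + FP + FN
= 145 + 32 + 20 + 23
= 220
(Predicted positive: 165, predicted negative: 55)

220


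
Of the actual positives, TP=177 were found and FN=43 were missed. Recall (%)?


Recall = TP/(TP+FN)
= 177/(177+43)
= 177/220 = 80.45%

80.45%


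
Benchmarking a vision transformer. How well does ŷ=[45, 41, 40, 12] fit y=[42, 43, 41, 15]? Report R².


ȳ = 35.25
SS_res = Σ(y-ŷ)² = 23
SS_tot = Σ(y-ȳ)² = 548.75
R² = 1 - SS_res/SS_tot = 1 - 0.0419 = 0.9581

0.9581


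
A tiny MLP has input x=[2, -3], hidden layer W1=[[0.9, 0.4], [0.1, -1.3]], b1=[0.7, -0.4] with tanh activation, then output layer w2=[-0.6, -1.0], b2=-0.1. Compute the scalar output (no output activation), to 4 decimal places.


z1[0] = (0.9)·(2) + (0.4)·(-3) + 0.7 = 1.3
z1[1] = (0.1)·(2) + (-1.3)·(-3) - 0.4 = 3.7
h = tanh(z1) = [0.8617, 0.9988]
output = (-0.6)·(0.8617) + (-1.0)·(0.9988) - 0.1 = -1.6158

-1.6158


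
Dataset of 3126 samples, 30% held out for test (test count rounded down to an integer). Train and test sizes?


Test = ⌊3126·30/100⌋ = 937
Train = 3126 - 937 = 2189

Train: 2189, Test: 937


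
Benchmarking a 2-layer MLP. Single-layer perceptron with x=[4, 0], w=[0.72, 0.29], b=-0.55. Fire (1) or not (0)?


z = (4)·(0.72) + (0)·(0.29) - 0.55
  = 2.33
step(z) = 1 (z≥0)

1


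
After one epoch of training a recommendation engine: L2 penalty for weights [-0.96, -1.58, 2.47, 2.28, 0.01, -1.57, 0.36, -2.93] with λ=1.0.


‖w‖₂² = (-0.96)² + (-1.58)² + (2.47)² + (2.28)² + (0.01)² + (-1.57)² + (0.36)² + (-2.93)²
     = 0.9216 + 2.4964 + 6.1009 + 5.1984 + 0.0001 + 2.4649 + 0.1296 + 8.5849
     = 25.8968
λ·‖w‖₂² = 1.0·25.8968 = 25.8968

25.8968


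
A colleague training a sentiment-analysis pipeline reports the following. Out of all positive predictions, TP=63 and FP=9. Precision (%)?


Precision = TP/(TP+FP)
= 63/(63+9)
= 63/72 = 87.5%

87.5%


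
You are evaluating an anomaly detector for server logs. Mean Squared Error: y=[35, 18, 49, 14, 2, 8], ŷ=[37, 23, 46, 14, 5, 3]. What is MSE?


Squared errors: (35-37)²=4, (18-23)²=25, (49-46)²=9, (14-14)²=0, (2-5)²=9, (8-3)²=25
Sum = 72
MSE = 72/6 = 12

12


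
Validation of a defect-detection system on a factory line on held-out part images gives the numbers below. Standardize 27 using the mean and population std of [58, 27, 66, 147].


μ = 74.5, σ = 44.3199
z = (27 - 74.5)/44.3199 = -1.0718

-1.0718


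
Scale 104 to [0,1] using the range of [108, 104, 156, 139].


min=104, max=156
(104-104)/(156-104) = 0/52 = 0.0

0.0


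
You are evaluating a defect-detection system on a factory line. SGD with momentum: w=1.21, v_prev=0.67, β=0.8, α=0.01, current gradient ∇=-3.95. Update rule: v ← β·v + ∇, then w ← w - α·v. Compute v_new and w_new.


v_new = 0.8·0.67 - 3.95 = 0.536 - 3.95 = -3.414
w_new = 1.21 - 0.01·-3.414 = 1.21 + 0.03414 = 1.24414

v_new=-3.414, w_new=1.24414


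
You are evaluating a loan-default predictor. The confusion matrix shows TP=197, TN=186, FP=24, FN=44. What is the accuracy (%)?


Accuracy = (TP+TN)/(TP+TN+FP+FN)
= (197+186)/(451)
= 383/451 = 84.92%

84.92%


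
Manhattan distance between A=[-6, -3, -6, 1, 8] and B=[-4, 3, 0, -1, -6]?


d = |-6+ 4| + |-3-3| + |-6-0| + |1+ 1| + |8+ 6|
  = 2 + 6 + 6 + 2 + 14
  = 30

30


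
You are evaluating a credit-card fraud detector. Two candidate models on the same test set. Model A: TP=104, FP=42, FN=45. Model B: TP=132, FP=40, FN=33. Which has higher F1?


Model A: P=104/146=0.7123, R=104/149=0.698, F1=2PR/(P+R)=2TP/(2TP+FP+FN)=208/295=0.7051
Model B: P=132/172=0.7674, R=132/165=0.8, F1=2PR/(P+R)=2TP/(2TP+FP+FN)=264/337=0.7834
0.7051 < 0.7834 → Model B

Model B


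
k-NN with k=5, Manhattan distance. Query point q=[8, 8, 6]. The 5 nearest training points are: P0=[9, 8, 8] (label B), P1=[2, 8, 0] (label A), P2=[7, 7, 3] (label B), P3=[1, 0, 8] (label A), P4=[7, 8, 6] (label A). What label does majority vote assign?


d(q,P0) = 3  (label B)
d(q,P1) = 12  (label A)
d(q,P2) = 5  (label B)
d(q,P3) = 17  (label A)
d(q,P4) = 1  (label A)
Votes: A=3, B=2
Majority → A

A


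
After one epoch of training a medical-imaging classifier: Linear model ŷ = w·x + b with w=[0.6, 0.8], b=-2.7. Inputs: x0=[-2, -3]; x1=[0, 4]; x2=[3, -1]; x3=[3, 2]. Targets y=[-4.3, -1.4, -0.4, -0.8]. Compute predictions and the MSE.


ŷ0 = (0.6)·(-2) + (0.8)·(-3) - 2.7 = -6.3
ŷ1 = (0.6)·(0) + (0.8)·(4) - 2.7 = 0.5
ŷ2 = (0.6)·(3) + (0.8)·(-1) - 2.7 = -1.7
ŷ3 = (0.6)·(3) + (0.8)·(2) - 2.7 = 0.7
errors² = [4.0, 3.61, 1.69, 2.25]
MSE = 11.5500/4 = 2.8875

2.8875


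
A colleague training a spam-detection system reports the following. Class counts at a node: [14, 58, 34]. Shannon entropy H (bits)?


Probabilities: [14/106, 58/106, 34/106] ≈ [0.1321, 0.5472, 0.3208]
H = -((14/106)·log₂(14/106) + (58/106)·log₂(58/106) + (34/106)·log₂(34/106))
  = 1.3879 bits

1.3879 bits


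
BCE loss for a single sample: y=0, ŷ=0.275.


BCE = -[y·ln(p) + (1-y)·ln(1-p)]
= -0 - 1·ln(1-0.275)
= -ln(0.725) = 0.3216

0.3216


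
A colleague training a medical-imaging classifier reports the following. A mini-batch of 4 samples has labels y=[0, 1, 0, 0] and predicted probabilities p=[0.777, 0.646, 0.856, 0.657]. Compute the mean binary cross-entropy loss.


L[0] = -ln(1-0.777) = -ln(0.223) = 1.5006
L[1] = -ln(0.646) = 0.437
L[2] = -ln(1-0.856) = -ln(0.144) = 1.9379
L[3] = -ln(1-0.657) = -ln(0.343) = 1.07
mean = (1.5006 + 0.437 + 1.9379 + 1.07)/4 = 1.2364

1.2364


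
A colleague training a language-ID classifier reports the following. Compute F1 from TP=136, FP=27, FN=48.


Precision = 136/163 = 0.8344
Recall = 136/184 = 0.7391
F1 = 2·P·R/(P+R) = 2·TP/(2·TP+FP+FN) = 272/(272+27+48) = 272/347 = 0.7839

0.7839


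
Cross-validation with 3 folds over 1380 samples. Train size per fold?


Fold size = 1380/3 = 460
Training per fold = 1380 - 460 = 920

920


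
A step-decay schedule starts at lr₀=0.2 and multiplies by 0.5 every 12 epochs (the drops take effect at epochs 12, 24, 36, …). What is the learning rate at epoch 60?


n_drops = ⌊60/12⌋ = 5
lr = 0.2·0.5^5 = 0.2·0.03125 = 0.00625

0.00625


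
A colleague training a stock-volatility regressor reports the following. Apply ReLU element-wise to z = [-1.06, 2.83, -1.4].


ReLU(-1.06) = max(0, -1.06) = 0.0
ReLU(2.83) = max(0, 2.83) = 2.83
ReLU(-1.4) = max(0, -1.4) = 0.0
result = [0.0, 2.83, 0.0]

[0.0, 2.83, 0.0]


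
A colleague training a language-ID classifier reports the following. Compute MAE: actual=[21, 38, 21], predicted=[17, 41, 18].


Absolute errors: |21-17|=4, |38-41|=3, |21-18|=3
Sum = 10
MAE = 10/3 = 10/3

10/3


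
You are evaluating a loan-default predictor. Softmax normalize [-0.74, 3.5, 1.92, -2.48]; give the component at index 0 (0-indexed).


Exponentials: e^-0.74=0.4771, e^3.5=33.1155, e^1.92=6.821, e^-2.48=0.0837
Sum = 40.4973
Softmax = [0.0118, 0.8177, 0.1684, 0.0021]
p[0] = 0.4771/40.4973 = 0.0118

0.0118


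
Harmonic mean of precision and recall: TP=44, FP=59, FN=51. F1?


Precision = 44/103 = 0.4272
Recall = 44/95 = 0.4632
F1 = 2·P·R/(P+R) = 2·TP/(2·TP+FP+FN) = 88/(88+59+51) = 88/198 = 0.4444

0.4444


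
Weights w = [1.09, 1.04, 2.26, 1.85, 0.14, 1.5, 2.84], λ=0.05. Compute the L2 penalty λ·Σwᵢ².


‖w‖₂² = (1.09)² + (1.04)² + (2.26)² + (1.85)² + (0.14)² + (1.5)² + (2.84)²
     = 1.1881 + 1.0816 + 5.1076 + 3.4225 + 0.0196 + 2.25 + 8.0656
     = 21.135
λ·‖w‖₂² = 0.05·21.135 = 1.05675

1.05675


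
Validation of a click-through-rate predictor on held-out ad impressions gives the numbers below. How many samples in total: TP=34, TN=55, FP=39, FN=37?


Total = TP + TN + FP + FN
= 34 + 55 + 39 + 37
= 165
(Predicted positive: 73, predicted negative: 92)

165


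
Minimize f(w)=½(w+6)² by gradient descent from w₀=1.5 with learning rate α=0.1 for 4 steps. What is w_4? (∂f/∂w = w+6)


step 1: grad = 1.5+6 = 7.5; w = 1.5 - 0.1·(7.5) = 0.75
step 2: grad = 0.75+6 = 6.75; w = 0.75 - 0.1·(6.75) = 0.075
step 3: grad = 0.075+6 = 6.075; w = 0.075 - 0.1·(6.075) = -0.5325
step 4: grad = -0.5325+6 = 5.4675; w = -0.5325 - 0.1·(5.4675) = -1.07925

-1.07925


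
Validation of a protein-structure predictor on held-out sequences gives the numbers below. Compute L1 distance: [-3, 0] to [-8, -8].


d = |-3+ 8| + |0+ 8|
  = 5 + 8
  = 13

13


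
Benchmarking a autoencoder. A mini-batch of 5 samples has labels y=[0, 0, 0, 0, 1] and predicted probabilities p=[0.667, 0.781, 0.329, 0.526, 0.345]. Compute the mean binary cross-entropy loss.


L[0] = -ln(1-0.667) = -ln(0.333) = 1.0996
L[1] = -ln(1-0.781) = -ln(0.219) = 1.5187
L[2] = -ln(1-0.329) = -ln(0.671) = 0.399
L[3] = -ln(1-0.526) = -ln(0.474) = 0.7465
L[4] = -ln(0.345) = 1.0642
mean = (1.0996 + 1.5187 + 0.399 + 0.7465 + 1.0642)/5 = 0.9656

0.9656


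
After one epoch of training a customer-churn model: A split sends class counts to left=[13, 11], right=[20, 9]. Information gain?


Parent = [33, 20], H_parent = 0.9562
H_left = 0.995 (n=24), H_right = 0.8936 (n=29)
H_children = (24/53)·0.995 + (29/53)·0.8936 = 0.9395
IG = 0.9562 - 0.9395 = 0.0167

0.0167


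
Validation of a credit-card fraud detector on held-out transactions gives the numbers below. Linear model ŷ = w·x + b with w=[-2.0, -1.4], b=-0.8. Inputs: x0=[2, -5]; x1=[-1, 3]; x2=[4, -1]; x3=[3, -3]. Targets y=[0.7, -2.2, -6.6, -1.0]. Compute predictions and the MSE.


ŷ0 = (-2.0)·(2) + (-1.4)·(-5) - 0.8 = 2.2
ŷ1 = (-2.0)·(-1) + (-1.4)·(3) - 0.8 = -3.0
ŷ2 = (-2.0)·(4) + (-1.4)·(-1) - 0.8 = -7.4
ŷ3 = (-2.0)·(3) + (-1.4)·(-3) - 0.8 = -2.6
errors² = [2.25, 0.64, 0.64, 2.56]
MSE = 6.0900/4 = 1.5225

1.5225


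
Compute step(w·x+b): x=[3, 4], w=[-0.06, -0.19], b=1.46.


z = (3)·(-0.06) + (4)·(-0.19) + 1.46
  = 0.52
step(z) = 1 (z≥0)

1


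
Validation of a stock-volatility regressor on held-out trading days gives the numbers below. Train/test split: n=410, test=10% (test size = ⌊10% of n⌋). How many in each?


Test = ⌊410·10/100⌋ = 41
Train = 410 - 41 = 369

Train: 369, Test: 41


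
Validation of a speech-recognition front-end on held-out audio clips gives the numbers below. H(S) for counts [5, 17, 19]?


Probabilities: [5/41, 17/41, 19/41] ≈ [0.122, 0.4146, 0.4634]
H = -((5/41)·log₂(5/41) + (17/41)·log₂(17/41) + (19/41)·log₂(19/41))
  = 1.411 bits

1.411 bits


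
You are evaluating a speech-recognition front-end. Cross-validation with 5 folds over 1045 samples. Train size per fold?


Fold size = 1045/5 = 209
Training per fold = 1045 - 209 = 836

836


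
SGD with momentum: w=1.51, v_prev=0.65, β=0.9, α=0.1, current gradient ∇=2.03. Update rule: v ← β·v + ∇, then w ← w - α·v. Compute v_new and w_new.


v_new = 0.9·0.65 + 2.03 = 0.585 + 2.03 = 2.615
w_new = 1.51 - 0.1·2.615 = 1.51 - 0.2615 = 1.2485

v_new=2.615, w_new=1.2485


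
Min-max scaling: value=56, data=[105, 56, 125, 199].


min=56, max=199
(56-56)/(199-56) = 0/143 = 0.0

0.0


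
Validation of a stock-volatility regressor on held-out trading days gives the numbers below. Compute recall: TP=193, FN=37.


Recall = TP/(TP+FN)
= 193/(193+37)
= 193/230 = 83.91%

83.91%


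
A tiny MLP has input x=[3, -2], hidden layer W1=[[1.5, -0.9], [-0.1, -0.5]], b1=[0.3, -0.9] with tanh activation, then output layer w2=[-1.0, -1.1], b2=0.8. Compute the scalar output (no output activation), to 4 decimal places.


z1[0] = (1.5)·(3) + (-0.9)·(-2) + 0.3 = 6.6
z1[1] = (-0.1)·(3) + (-0.5)·(-2) - 0.9 = -0.2
h = tanh(z1) = [1.0, -0.1974]
output = (-1.0)·(1.0) + (-1.1)·(-0.1974) + 0.8 = 0.0171

0.0171


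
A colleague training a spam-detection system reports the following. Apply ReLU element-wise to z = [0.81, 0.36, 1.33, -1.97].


ReLU(0.81) = max(0, 0.81) = 0.81
ReLU(0.36) = max(0, 0.36) = 0.36
ReLU(1.33) = max(0, 1.33) = 1.33
ReLU(-1.97) = max(0, -1.97) = 0.0
result = [0.81, 0.36, 1.33, 0.0]

[0.81, 0.36, 1.33, 0.0]


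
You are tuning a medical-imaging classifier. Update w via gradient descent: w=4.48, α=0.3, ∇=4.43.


w_new = w - α·∇
= 4.48 - 0.3·4.43
= 4.48 - 1.329
= 3.151

3.151


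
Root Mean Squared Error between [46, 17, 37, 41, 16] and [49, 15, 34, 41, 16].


MSE = 22/5 = 4.4
RMSE = √(22/5) = 2.0976

2.0976


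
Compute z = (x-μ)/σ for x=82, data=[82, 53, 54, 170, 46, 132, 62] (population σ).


μ = 85.5714, σ = 43.876
z = (82 - 85.5714)/43.876 = -0.0814

-0.0814


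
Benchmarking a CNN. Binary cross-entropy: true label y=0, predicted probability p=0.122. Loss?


BCE = -[y·ln(p) + (1-y)·ln(1-p)]
= -0 - 1·ln(1-0.122)
= -ln(0.878) = 0.1301

0.1301


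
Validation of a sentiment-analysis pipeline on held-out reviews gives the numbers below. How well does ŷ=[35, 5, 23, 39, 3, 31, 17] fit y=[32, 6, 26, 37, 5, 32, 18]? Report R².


ȳ = 22.2857
SS_res = Σ(y-ŷ)² = 29
SS_tot = Σ(y-ȳ)² = 1001.43
R² = 1 - SS_res/SS_tot = 1 - 0.029 = 0.971

0.971


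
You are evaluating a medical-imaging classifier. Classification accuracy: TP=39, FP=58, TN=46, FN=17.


Accuracy = (TP+TN)/(TP+TN+FP+FN)
= (39+46)/(160)
= 85/160 = 53.12%

53.12%


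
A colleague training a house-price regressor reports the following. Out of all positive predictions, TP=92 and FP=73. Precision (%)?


Precision = TP/(TP+FP)
= 92/(92+73)
= 92/165 = 55.76%

55.76%


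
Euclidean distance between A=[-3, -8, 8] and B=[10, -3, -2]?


d = √((-3-10)² + (-8+ 3)² + (8+ 2)²)
  = √(169 + 25 + 100)
  = √294 = 17.1464

17.1464


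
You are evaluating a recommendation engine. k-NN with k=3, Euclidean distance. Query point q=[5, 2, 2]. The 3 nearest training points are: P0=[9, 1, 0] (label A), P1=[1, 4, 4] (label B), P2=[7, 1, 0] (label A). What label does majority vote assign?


d(q,P0) = 4.5826  (label A)
d(q,P1) = 4.899  (label B)
d(q,P2) = 3.0  (label A)
Votes: A=2, B=1
Majority → A

A


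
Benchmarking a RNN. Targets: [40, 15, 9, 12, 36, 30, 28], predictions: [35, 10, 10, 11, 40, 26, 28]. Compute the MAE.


Absolute errors: |40-35|=5, |15-10|=5, |9-10|=1, |12-11|=1, |36-40|=4, |30-26|=4, |28-28|=0
Sum = 20
MAE = 20/7 = 20/7

20/7


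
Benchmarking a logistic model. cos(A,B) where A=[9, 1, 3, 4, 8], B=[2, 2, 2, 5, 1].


A·B = 9·2 + 1·2 + 3·2 + 4·5 + 8·1 = 54
‖A‖ = √171 = 13.0767, ‖B‖ = √38 = 6.1644
cos = 54/(√171·√38) = 54/√6498 = 0.6699

0.6699


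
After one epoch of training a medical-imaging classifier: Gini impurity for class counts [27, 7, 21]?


Probabilities: [27/55, 7/55, 21/55] ≈ [0.4909, 0.1273, 0.3818]
Σpᵢ² = (729 + 49 + 441)/55² = 1219/3025
Gini = 1 - Σpᵢ² = 1 - 1219/3025 = 0.597

0.597


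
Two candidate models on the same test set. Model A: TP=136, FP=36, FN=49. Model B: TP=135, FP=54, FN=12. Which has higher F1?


Model A: P=136/172=0.7907, R=136/185=0.7351, F1=2PR/(P+R)=2TP/(2TP+FP+FN)=272/357=0.7619
Model B: P=135/189=0.7143, R=135/147=0.9184, F1=2PR/(P+R)=2TP/(2TP+FP+FN)=270/336=0.8036
0.7619 < 0.8036 → Model B

Model B


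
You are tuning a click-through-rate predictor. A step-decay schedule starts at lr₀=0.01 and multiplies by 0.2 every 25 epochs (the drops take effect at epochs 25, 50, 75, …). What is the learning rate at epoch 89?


n_drops = ⌊89/25⌋ = 3
lr = 0.01·0.2^3 = 0.01·0.008 = 0.00008

0.00008


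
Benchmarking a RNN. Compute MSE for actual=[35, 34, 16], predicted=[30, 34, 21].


Squared errors: (35-30)²=25, (34-34)²=0, (16-21)²=25
Sum = 50
MSE = 50/3 = 50/3

50/3


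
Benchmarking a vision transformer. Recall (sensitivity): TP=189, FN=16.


Recall = TP/(TP+FN)
= 189/(189+16)
= 189/205 = 92.2%

92.2%


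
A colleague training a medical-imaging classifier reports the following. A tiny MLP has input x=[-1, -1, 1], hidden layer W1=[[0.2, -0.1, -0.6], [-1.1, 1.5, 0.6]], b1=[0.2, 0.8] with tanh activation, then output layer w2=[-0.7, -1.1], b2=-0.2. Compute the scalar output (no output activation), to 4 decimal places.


z1[0] = (0.2)·(-1) + (-0.1)·(-1) + (-0.6)·(1) + 0.2 = -0.5
z1[1] = (-1.1)·(-1) + (1.5)·(-1) + (0.6)·(1) + 0.8 = 1.0
h = tanh(z1) = [-0.4621, 0.7616]
output = (-0.7)·(-0.4621) + (-1.1)·(0.7616) - 0.2 = -0.7143

-0.7143


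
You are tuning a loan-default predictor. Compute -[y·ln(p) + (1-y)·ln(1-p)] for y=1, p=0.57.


BCE = -[y·ln(p) + (1-y)·ln(1-p)]
= -1·ln(0.57) - 0
= -ln(0.57) = 0.5621

0.5621


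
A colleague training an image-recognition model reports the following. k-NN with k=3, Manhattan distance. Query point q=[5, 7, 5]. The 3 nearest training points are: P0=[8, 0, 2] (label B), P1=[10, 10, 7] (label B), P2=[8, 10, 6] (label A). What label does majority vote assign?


d(q,P0) = 13  (label B)
d(q,P1) = 10  (label B)
d(q,P2) = 7  (label A)
Votes: A=1, B=2
Majority → B

B


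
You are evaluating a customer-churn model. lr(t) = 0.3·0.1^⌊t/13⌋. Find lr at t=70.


n_drops = ⌊70/13⌋ = 5
lr = 0.3·0.1^5 = 0.3·0.00001 = 0.000003

0.000003


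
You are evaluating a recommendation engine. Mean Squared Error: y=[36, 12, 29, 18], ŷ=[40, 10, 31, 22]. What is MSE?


Squared errors: (36-40)²=16, (12-10)²=4, (29-31)²=4, (18-22)²=16
Sum = 40
MSE = 40/4 = 10

10


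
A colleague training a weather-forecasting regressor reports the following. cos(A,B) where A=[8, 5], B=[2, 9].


A·B = 8·2 + 5·9 = 61
‖A‖ = √89 = 9.434, ‖B‖ = √85 = 9.2195
cos = 61/(√89·√85) = 61/√7565 = 0.7013

0.7013


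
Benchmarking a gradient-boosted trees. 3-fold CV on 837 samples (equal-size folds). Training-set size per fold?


Fold size = 837/3 = 279
Training per fold = 837 - 279 = 558

558


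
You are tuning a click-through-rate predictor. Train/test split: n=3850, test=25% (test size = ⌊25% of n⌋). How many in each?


Test = ⌊3850·25/100⌋ = 962
Train = 3850 - 962 = 2888

Train: 2888, Test: 962


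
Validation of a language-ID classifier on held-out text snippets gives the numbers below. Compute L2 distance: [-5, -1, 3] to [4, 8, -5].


d = √((-5-4)² + (-1-8)² + (3+ 5)²)
  = √(81 + 81 + 64)
  = √226 = 15.0333

15.0333


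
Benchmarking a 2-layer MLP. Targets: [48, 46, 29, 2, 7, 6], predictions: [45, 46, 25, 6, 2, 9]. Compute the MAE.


Absolute errors: |48-45|=3, |46-46|=0, |29-25|=4, |2-6|=4, |7-2|=5, |6-9|=3
Sum = 19
MAE = 19/6 = 19/6

19/6


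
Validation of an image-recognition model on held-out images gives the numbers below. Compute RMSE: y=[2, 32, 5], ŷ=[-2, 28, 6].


MSE = 33/3 = 11
RMSE = √(33/3) = 3.3166

3.3166


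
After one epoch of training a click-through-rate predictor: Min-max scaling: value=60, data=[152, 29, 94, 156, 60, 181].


min=29, max=181
(60-29)/(181-29) = 31/152 = 0.2039

0.2039


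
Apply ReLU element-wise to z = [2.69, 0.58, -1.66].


ReLU(2.69) = max(0, 2.69) = 2.69
ReLU(0.58) = max(0, 0.58) = 0.58
ReLU(-1.66) = max(0, -1.66) = 0.0
result = [2.69, 0.58, 0.0]

[2.69, 0.58, 0.0]


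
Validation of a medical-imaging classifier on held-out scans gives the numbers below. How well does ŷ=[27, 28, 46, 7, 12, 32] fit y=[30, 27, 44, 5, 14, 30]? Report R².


ȳ = 25
SS_res = Σ(y-ŷ)² = 26
SS_tot = Σ(y-ȳ)² = 936
R² = 1 - SS_res/SS_tot = 1 - 0.0278 = 0.9722

0.9722


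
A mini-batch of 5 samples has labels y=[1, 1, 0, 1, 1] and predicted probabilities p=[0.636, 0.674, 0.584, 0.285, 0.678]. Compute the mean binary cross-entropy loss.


L[0] = -ln(0.636) = 0.4526
L[1] = -ln(0.674) = 0.3945
L[2] = -ln(1-0.584) = -ln(0.416) = 0.8771
L[3] = -ln(0.285) = 1.2553
L[4] = -ln(0.678) = 0.3886
mean = (0.4526 + 0.3945 + 0.8771 + 1.2553 + 0.3886)/5 = 0.6736

0.6736


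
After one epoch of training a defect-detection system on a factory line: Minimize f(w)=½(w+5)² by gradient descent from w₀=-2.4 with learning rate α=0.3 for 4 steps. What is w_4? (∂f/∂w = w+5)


step 1: grad = -2.4+5 = 2.6; w = -2.4 - 0.3·(2.6) = -3.18
step 2: grad = -3.18+5 = 1.82; w = -3.18 - 0.3·(1.82) = -3.726
step 3: grad = -3.726+5 = 1.274; w = -3.726 - 0.3·(1.274) = -4.1082
step 4: grad = -4.1082+5 = 0.8918; w = -4.1082 - 0.3·(0.8918) = -4.37574

-4.37574


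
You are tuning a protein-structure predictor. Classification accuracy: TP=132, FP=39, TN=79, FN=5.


Accuracy = (TP+TN)/(TP+TN+FP+FN)
= (132+79)/(255)
= 211/255 = 82.75%

82.75%


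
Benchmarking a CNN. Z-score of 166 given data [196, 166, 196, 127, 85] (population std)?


μ = 154, σ = 42.8065
z = (166 - 154)/42.8065 = 0.2803

0.2803


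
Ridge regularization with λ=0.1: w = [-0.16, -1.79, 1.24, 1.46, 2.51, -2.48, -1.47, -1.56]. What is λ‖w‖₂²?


‖w‖₂² = (-0.16)² + (-1.79)² + (1.24)² + (1.46)² + (2.51)² + (-2.48)² + (-1.47)² + (-1.56)²
     = 0.0256 + 3.2041 + 1.5376 + 2.1316 + 6.3001 + 6.1504 + 2.1609 + 2.4336
     = 23.9439
λ·‖w‖₂² = 0.1·23.9439 = 2.39439

2.39439


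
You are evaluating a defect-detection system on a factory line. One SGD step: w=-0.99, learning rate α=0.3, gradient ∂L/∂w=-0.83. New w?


w_new = w - α·∇
= -0.99 - 0.3·-0.83
= -0.99 + 0.249
= -0.741

-0.741


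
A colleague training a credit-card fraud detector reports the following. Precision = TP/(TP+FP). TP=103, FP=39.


Precision = TP/(TP+FP)
= 103/(103+39)
= 103/142 = 72.54%

72.54%


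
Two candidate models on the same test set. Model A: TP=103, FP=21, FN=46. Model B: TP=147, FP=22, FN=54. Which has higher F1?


Model A: P=103/124=0.8306, R=103/149=0.6913, F1=2PR/(P+R)=2TP/(2TP+FP+FN)=206/273=0.7546
Model B: P=147/169=0.8698, R=147/201=0.7313, F1=2PR/(P+R)=2TP/(2TP+FP+FN)=294/370=0.7946
0.7546 < 0.7946 → Model B

Model B


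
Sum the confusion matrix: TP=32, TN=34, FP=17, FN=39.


Total = TP + TN + FP + FN
= 32 + 34 + 17 + 39
= 122
(Predicted positive: 49, predicted negative: 73)

122


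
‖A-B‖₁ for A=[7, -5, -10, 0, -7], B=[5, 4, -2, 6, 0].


d = |7-5| + |-5-4| + |-10+ 2| + |0-6| + |-7-0|
  = 2 + 9 + 8 + 6 + 7
  = 32

32


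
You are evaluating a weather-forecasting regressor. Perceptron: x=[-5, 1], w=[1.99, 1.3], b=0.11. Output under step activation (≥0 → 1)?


z = (-5)·(1.99) + (1)·(1.3) + 0.11
  = -8.54
step(z) = 0 (z<0)

0


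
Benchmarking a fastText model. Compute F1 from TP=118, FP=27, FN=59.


Precision = 118/145 = 0.8138
Recall = 118/177 = 0.6667
F1 = 2·P·R/(P+R) = 2·TP/(2·TP+FP+FN) = 236/(236+27+59) = 236/322 = 0.7329

0.7329


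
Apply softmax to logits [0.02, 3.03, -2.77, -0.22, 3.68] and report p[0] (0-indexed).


Exponentials: e^0.02=1.0202, e^3.03=20.6972, e^-2.77=0.0627, e^-0.22=0.8025, e^3.68=39.6464
Sum = 62.229
Softmax = [0.0164, 0.3326, 0.001, 0.0129, 0.6371]
p[0] = 1.0202/62.229 = 0.0164

0.0164


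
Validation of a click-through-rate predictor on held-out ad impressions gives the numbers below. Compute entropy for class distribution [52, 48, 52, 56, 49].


Probabilities: [52/257, 48/257, 52/257, 56/257, 49/257] ≈ [0.2023, 0.1868, 0.2023, 0.2179, 0.1907]
H = -((52/257)·log₂(52/257) + (48/257)·log₂(48/257) + (52/257)·log₂(52/257) + (56/257)·log₂(56/257) + (49/257)·log₂(49/257))
  = 2.3198 bits

2.3198 bits


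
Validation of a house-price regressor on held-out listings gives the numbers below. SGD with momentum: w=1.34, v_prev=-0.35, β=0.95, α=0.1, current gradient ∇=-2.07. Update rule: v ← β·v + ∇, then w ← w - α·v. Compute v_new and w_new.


v_new = 0.95·-0.35 - 2.07 = -0.3325 - 2.07 = -2.4025
w_new = 1.34 - 0.1·-2.4025 = 1.34 + 0.24025 = 1.58025

v_new=-2.4025, w_new=1.58025


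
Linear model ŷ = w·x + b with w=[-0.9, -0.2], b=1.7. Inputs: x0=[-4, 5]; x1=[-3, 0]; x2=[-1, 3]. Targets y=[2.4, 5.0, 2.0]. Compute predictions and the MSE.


ŷ0 = (-0.9)·(-4) + (-0.2)·(5) + 1.7 = 4.3
ŷ1 = (-0.9)·(-3) + (-0.2)·(0) + 1.7 = 4.4
ŷ2 = (-0.9)·(-1) + (-0.2)·(3) + 1.7 = 2.0
errors² = [3.61, 0.36, 0.0]
MSE = 3.9700/3 = 1.3233

1.3233


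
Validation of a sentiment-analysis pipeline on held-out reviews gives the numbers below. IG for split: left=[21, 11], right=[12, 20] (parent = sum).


Parent = [33, 31], H_parent = 0.9993
H_left = 0.9284 (n=32), H_right = 0.9544 (n=32)
H_children = (32/64)·0.9284 + (32/64)·0.9544 = 0.9414
IG = 0.9993 - 0.9414 = 0.0579

0.0579


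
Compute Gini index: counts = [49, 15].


Probabilities: [49/64, 15/64] ≈ [0.7656, 0.2344]
Σpᵢ² = (2401 + 225)/64² = 2626/4096
Gini = 1 - Σpᵢ² = 1 - 2626/4096 = 0.3589

0.3589


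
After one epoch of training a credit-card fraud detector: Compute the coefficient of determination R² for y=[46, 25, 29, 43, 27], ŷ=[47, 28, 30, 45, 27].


ȳ = 34
SS_res = Σ(y-ŷ)² = 15
SS_tot = Σ(y-ȳ)² = 380
R² = 1 - SS_res/SS_tot = 1 - 0.0395 = 0.9605

0.9605


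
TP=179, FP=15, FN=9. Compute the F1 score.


Precision = 179/194 = 0.9227
Recall = 179/188 = 0.9521
F1 = 2·P·R/(P+R) = 2·TP/(2·TP+FP+FN) = 358/(358+15+9) = 358/382 = 0.9372

0.9372


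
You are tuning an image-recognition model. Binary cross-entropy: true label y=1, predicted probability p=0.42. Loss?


BCE = -[y·ln(p) + (1-y)·ln(1-p)]
= -1·ln(0.42) - 0
= -ln(0.42) = 0.8675

0.8675


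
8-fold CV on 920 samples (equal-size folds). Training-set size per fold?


Fold size = 920/8 = 115
Training per fold = 920 - 115 = 805

805


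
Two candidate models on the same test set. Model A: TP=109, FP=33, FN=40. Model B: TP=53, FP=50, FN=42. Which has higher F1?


Model A: P=109/142=0.7676, R=109/149=0.7315, F1=2PR/(P+R)=2TP/(2TP+FP+FN)=218/291=0.7491
Model B: P=53/103=0.5146, R=53/95=0.5579, F1=2PR/(P+R)=2TP/(2TP+FP+FN)=106/198=0.5354
0.7491 > 0.5354 → Model A

Model A


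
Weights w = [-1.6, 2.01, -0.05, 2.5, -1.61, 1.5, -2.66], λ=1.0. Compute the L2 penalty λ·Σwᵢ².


‖w‖₂² = (-1.6)² + (2.01)² + (-0.05)² + (2.5)² + (-1.61)² + (1.5)² + (-2.66)²
     = 2.56 + 4.0401 + 0.0025 + 6.25 + 2.5921 + 2.25 + 7.0756
     = 24.7703
λ·‖w‖₂² = 1.0·24.7703 = 24.7703

24.7703


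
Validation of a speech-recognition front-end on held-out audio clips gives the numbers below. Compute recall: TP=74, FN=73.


Recall = TP/(TP+FN)
= 74/(74+73)
= 74/147 = 50.34%

50.34%


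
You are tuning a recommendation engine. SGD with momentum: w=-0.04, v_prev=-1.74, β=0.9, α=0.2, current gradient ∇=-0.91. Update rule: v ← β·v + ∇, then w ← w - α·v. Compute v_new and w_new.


v_new = 0.9·-1.74 - 0.91 = -1.566 - 0.91 = -2.476
w_new = -0.04 - 0.2·-2.476 = -0.04 + 0.4952 = 0.4552

v_new=-2.476, w_new=0.4552


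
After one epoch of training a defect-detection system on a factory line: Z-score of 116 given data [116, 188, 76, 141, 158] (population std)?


μ = 135.8, σ = 37.981
z = (116 - 135.8)/37.981 = -0.5213

-0.5213


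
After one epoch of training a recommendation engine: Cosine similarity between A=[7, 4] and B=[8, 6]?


A·B = 7·8 + 4·6 = 80
‖A‖ = √65 = 8.0623, ‖B‖ = √100 = 10
cos = 80/(√65·√100) = 80/√6500 = 0.9923

0.9923


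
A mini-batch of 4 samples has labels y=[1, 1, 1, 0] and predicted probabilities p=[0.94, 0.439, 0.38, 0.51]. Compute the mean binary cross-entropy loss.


L[0] = -ln(0.94) = 0.0619
L[1] = -ln(0.439) = 0.8233
L[2] = -ln(0.38) = 0.9676
L[3] = -ln(1-0.51) = -ln(0.49) = 0.7133
mean = (0.0619 + 0.8233 + 0.9676 + 0.7133)/4 = 0.6415

0.6415


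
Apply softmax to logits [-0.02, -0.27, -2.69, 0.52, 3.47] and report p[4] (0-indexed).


Exponentials: e^-0.02=0.9802, e^-0.27=0.7634, e^-2.69=0.0679, e^0.52=1.682, e^3.47=32.1367
Sum = 35.6302
Softmax = [0.0275, 0.0214, 0.0019, 0.0472, 0.902]
p[4] = 32.1367/35.6302 = 0.902

0.902


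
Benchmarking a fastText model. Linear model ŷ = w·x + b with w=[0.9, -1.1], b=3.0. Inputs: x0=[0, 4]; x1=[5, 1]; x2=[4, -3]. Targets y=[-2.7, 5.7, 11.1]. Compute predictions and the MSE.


ŷ0 = (0.9)·(0) + (-1.1)·(4) + 3.0 = -1.4
ŷ1 = (0.9)·(5) + (-1.1)·(1) + 3.0 = 6.4
ŷ2 = (0.9)·(4) + (-1.1)·(-3) + 3.0 = 9.9
errors² = [1.69, 0.49, 1.44]
MSE = 3.6200/3 = 1.2067

1.2067


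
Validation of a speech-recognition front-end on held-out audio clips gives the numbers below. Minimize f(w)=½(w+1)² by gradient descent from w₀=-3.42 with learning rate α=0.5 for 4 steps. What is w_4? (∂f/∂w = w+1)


step 1: grad = -3.42+1 = -2.42; w = -3.42 - 0.5·(-2.42) = -2.21
step 2: grad = -2.21+1 = -1.21; w = -2.21 - 0.5·(-1.21) = -1.605
step 3: grad = -1.605+1 = -0.605; w = -1.605 - 0.5·(-0.605) = -1.3025
step 4: grad = -1.3025+1 = -0.3025; w = -1.3025 - 0.5·(-0.3025) = -1.15125

-1.15125


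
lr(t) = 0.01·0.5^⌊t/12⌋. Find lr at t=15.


n_drops = ⌊15/12⌋ = 1
lr = 0.01·0.5^1 = 0.01·0.5 = 0.005

0.005


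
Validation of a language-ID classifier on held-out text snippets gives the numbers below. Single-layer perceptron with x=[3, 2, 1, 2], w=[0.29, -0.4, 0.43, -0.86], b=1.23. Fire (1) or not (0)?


z = (3)·(0.29) + (2)·(-0.4) + (1)·(0.43) + (2)·(-0.86) + 1.23
  = 0.01
step(z) = 1 (z≥0)

1


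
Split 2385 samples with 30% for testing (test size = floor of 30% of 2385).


Test = ⌊2385·30/100⌋ = 715
Train = 2385 - 715 = 1670

Train: 1670, Test: 715


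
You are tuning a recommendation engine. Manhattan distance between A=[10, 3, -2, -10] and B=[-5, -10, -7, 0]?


d = |10+ 5| + |3+ 10| + |-2+ 7| + |-10-0|
  = 15 + 13 + 5 + 10
  = 43

43


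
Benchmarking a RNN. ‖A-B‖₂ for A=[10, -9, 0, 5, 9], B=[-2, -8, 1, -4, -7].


d = √((10+ 2)² + (-9+ 8)² + (0-1)² + (5+ 4)² + (9+ 7)²)
  = √(144 + 1 + 1 + 81 + 256)
  = √483 = 21.9773

21.9773


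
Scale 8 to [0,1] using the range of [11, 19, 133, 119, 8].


min=8, max=133
(8-8)/(133-8) = 0/125 = 0.0

0.0


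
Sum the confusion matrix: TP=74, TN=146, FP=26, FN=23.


Total = TP + TN + FP + FN
= 74 + 146 + 26 + 23
= 269
(Predicted positive: 100, predicted negative: 169)

269


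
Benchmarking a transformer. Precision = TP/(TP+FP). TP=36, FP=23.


Precision = TP/(TP+FP)
= 36/(36+23)
= 36/59 = 61.02%

61.02%


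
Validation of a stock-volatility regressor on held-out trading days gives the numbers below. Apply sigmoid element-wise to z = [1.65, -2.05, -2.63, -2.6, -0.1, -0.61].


σ(1.65) = 1/(1+e^-1.65) = 0.8389
σ(-2.05) = 1/(1+e^2.05) = 0.1141
σ(-2.63) = 1/(1+e^2.63) = 0.0672
σ(-2.6) = 1/(1+e^2.6) = 0.0691
σ(-0.1) = 1/(1+e^0.1) = 0.475
σ(-0.61) = 1/(1+e^0.61) = 0.3521
result = [0.8389, 0.1141, 0.0672, 0.0691, 0.475, 0.3521]

[0.8389, 0.1141, 0.0672, 0.0691, 0.475, 0.3521]


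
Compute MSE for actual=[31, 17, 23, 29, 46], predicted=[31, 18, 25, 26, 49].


Squared errors: (31-31)²=0, (17-18)²=1, (23-25)²=4, (29-26)²=9, (46-49)²=9
Sum = 23
MSE = 23/5 = 23/5

23/5


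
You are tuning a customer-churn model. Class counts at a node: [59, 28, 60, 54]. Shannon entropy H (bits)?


Probabilities: [59/201, 28/201, 60/201, 54/201] ≈ [0.2935, 0.1393, 0.2985, 0.2687]
H = -((59/201)·log₂(59/201) + (28/201)·log₂(28/201) + (60/201)·log₂(60/201) + (54/201)·log₂(54/201))
  = 1.9453 bits

1.9453 bits


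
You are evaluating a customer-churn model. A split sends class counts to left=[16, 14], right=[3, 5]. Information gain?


Parent = [19, 19], H_parent = 1
H_left = 0.9968 (n=30), H_right = 0.9544 (n=8)
H_children = (30/38)·0.9968 + (8/38)·0.9544 = 0.9879
IG = 1 - 0.9879 = 0.0121

0.0121


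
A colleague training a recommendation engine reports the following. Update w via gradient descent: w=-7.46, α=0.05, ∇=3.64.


w_new = w - α·∇
= -7.46 - 0.05·3.64
= -7.46 - 0.182
= -7.642

-7.642


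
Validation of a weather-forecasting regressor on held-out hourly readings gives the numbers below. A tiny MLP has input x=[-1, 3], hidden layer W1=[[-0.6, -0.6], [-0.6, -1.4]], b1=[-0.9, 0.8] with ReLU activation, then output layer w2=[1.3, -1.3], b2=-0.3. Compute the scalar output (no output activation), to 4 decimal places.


z1[0] = (-0.6)·(-1) + (-0.6)·(3) - 0.9 = -2.1
z1[1] = (-0.6)·(-1) + (-1.4)·(3) + 0.8 = -2.8
h = ReLU(z1) = [0.0, 0.0]
output = (1.3)·(0.0) + (-1.3)·(0.0) - 0.3 = -0.3

-0.3


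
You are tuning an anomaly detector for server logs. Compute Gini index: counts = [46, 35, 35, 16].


Probabilities: [46/132, 35/132, 35/132, 16/132] ≈ [0.3485, 0.2652, 0.2652, 0.1212]
Σpᵢ² = (2116 + 1225 + 1225 + 256)/132² = 4822/17424
Gini = 1 - Σpᵢ² = 1 - 4822/17424 = 0.7233

0.7233


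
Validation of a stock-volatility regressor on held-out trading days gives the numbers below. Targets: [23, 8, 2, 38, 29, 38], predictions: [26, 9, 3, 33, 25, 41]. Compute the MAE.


Absolute errors: |23-26|=3, |8-9|=1, |2-3|=1, |38-33|=5, |29-25|=4, |38-41|=3
Sum = 17
MAE = 17/6 = 17/6

17/6


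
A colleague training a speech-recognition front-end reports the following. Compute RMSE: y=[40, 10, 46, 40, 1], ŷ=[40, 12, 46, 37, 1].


MSE = 13/5 = 2.6
RMSE = √(13/5) = 1.6125

1.6125


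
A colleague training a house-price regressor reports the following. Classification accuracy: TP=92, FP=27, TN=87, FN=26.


Accuracy = (TP+TN)/(TP+TN+FP+FN)
= (92+87)/(232)
= 179/232 = 77.16%

77.16%


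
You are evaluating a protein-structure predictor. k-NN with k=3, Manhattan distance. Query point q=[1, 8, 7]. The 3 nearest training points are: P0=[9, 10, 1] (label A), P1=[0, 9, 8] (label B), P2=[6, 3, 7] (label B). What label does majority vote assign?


d(q,P0) = 16  (label A)
d(q,P1) = 3  (label B)
d(q,P2) = 10  (label B)
Votes: A=1, B=2
Majority → B

B
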